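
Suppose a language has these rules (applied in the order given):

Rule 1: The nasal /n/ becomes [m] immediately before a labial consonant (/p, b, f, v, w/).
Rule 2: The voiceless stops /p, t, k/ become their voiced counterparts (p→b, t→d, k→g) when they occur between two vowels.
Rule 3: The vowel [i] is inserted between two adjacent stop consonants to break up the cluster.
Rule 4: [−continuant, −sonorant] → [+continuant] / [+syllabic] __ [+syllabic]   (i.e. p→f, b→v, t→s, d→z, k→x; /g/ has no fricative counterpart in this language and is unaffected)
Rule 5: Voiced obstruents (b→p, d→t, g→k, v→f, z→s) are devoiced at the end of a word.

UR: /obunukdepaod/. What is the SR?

Rule 1 (nasal place assimilation): no segment meets the environment; /obunukdepaod/ is unchanged.
Rule 2 (intervocalic voicing): /p/ is a voiceless stop between vowels /e/ and /a/, so it voices to [b]. /obunukdepaod/ → obunukdebaod.
Rule 3 (stop-cluster i-epenthesis): /k/ and /d/ form a stop–stop cluster, so [i] is inserted between them. /obunukdebaod/ → obunukidebaod.
Rule 4 (intervocalic spirantization): /b/ is a stop between vowels /o/ and /u/, so it spirantizes to the fricative [v]. /k/ is a stop between vowels /u/ and /i/, so it spirantizes to the fricative [x]. /d/ is a stop between vowels /i/ and /e/, so it spirantizes to the fricative [z]. /b/ is a stop between vowels /e/ and /a/, so it spirantizes to the fricative [v]. /obunukidebaod/ → ovunuxizevaod.
Rule 5 (final devoicing): /d/ is a voiced obstruent in word-final position, so it devoices to [t]. /ovunuxizevaod/ → ovunuxizevaot.

ovunuxizevaot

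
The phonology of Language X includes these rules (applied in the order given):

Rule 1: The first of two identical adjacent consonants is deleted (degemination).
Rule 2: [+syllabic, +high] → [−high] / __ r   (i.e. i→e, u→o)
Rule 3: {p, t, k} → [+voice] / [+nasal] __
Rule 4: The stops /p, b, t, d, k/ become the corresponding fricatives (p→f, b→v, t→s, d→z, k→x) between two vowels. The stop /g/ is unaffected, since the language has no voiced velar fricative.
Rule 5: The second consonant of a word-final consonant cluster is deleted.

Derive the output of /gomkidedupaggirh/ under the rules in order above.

Rule 1 (degemination): /gg/ is a geminate; the first /g/ deletes. /gomkidedupaggirh/ → gomkidedupagirh.
Rule 2 (pre-rhotic lowering): /i/ is a high vowel immediately before /r/, so it lowers to [e]. /gomkidedupagirh/ → gomkidedupagerh.
Rule 3 (post-nasal voicing): /k/ is a voiceless stop immediately after the nasal /m/, so it voices to [g]. /gomkidedupagerh/ → gomgidedupagerh.
Rule 4 (intervocalic spirantization): /d/ is a stop between vowels /i/ and /e/, so it spirantizes to the fricative [z]. /d/ is a stop between vowels /e/ and /u/, so it spirantizes to the fricative [z]. /p/ is a stop between vowels /u/ and /a/, so it spirantizes to the fricative [f]. /gomgidedupagerh/ → gomgizezufagerh.
Rule 5 (final cluster simplification): /h/ is the second consonant of a word-final cluster /rh/, so it deletes. /gomgizezufagerh/ → gomgizezufager.

gomgizezufager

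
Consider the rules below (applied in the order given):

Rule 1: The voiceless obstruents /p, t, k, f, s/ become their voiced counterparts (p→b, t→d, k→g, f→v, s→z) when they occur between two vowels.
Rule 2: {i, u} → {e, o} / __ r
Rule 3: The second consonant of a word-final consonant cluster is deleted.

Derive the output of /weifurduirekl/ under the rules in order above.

Rule 1 (intervocalic voicing): /f/ is a voiceless obstruent between vowels /i/ and /u/, so it voices to [v]. /weifurduirekl/ → weivurduirekl.
Rule 2 (pre-rhotic lowering): /u/ is a high vowel immediately before /r/, so it lowers to [o]. /i/ is a high vowel immediately before /r/, so it lowers to [e]. /weivurduirekl/ → weivorduerekl.
Rule 3 (final cluster simplification): /l/ is the second consonant of a word-final cluster /kl/, so it deletes. /weivorduerekl/ → weivorduerek.

weivorduerek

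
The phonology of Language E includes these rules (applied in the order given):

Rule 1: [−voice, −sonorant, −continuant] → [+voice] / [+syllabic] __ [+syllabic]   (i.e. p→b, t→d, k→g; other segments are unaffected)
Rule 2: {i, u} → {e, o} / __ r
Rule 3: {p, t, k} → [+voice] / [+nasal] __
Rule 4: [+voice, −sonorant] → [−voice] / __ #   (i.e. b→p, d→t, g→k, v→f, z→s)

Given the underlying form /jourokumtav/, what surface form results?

Rule 1 (intervocalic voicing): /k/ is a voiceless stop between vowels /o/ and /u/, so it voices to [g]. /jourokumtav/ → jourogumtav.
Rule 2 (pre-rhotic lowering): /u/ is a high vowel immediately before /r/, so it lowers to [o]. /jourogumtav/ → joorogumtav.
Rule 3 (post-nasal voicing): /t/ is a voiceless stop immediately after the nasal /m/, so it voices to [d]. /joorogumtav/ → joorogumdav.
Rule 4 (final devoicing): /v/ is a voiced obstruent in word-final position, so it devoices to [f]. /joorogumdav/ → joorogumdaf.

joorogumdaf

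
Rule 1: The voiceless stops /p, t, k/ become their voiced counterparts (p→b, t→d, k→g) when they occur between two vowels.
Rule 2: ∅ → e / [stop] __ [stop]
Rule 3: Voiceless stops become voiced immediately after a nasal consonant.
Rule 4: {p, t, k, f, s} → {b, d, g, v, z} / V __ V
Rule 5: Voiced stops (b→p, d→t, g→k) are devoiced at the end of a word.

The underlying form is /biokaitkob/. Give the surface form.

biogaidegop

Rule 1 (intervocalic voicing): /k/ is a voiceless stop between vowels /o/ and /a/, so it voices to [g]. /biokaitkob/ → biogaitkob.
Rule 2 (stop-cluster e-epenthesis): /t/ and /k/ form a stop–stop cluster, so [e] is inserted between them. /biogaitkob/ → biogaitekob.
Rule 3 (post-nasal voicing): no segment meets the environment; /biogaitekob/ is unchanged.
Rule 4 (intervocalic voicing): /t/ is a voiceless obstruent between vowels /i/ and /e/, so it voices to [d]. /k/ is a voiceless obstruent between vowels /e/ and /o/, so it voices to [g]. /biogaitekob/ → biogaidegob.
Rule 5 (final devoicing): /b/ is a voiced stop in word-final position, so it devoices to [p]. /biogaidegob/ → biogaidegop.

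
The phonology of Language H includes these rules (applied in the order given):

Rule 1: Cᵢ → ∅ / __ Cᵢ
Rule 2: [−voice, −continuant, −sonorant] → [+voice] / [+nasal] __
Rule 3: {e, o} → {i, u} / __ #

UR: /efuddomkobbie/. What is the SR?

efudomgobii

Rule 1 (degemination): /dd/ is a geminate; the first /d/ deletes. /bb/ is a geminate; the first /b/ deletes. /efuddomkobbie/ → efudomkobie.
Rule 2 (post-nasal voicing): /k/ is a voiceless stop immediately after the nasal /m/, so it voices to [g]. /efudomkobie/ → efudomgobie.
Rule 3 (final vowel raising): /e/ is a mid vowel in word-final position, so it raises to [i]. /efudomgobie/ → efudomgobii.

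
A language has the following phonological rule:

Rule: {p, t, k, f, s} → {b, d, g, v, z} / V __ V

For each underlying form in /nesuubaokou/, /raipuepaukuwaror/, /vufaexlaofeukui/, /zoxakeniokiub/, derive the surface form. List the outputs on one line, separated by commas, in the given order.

/nesuubaokou/: /s/ is a voiceless obstruent between vowels /e/ and /u/, so it voices to [z]. /k/ is a voiceless obstruent between vowels /o/ and /o/, so it voices to [g]. → [nezuubaogou].
/raipuepaukuwaror/: /p/ is a voiceless obstruent between vowels /i/ and /u/, so it voices to [b]. /p/ is a voiceless obstruent between vowels /e/ and /a/, so it voices to [b]. /k/ is a voiceless obstruent between vowels /u/ and /u/, so it voices to [g]. → [raibuebauguwaror].
/vufaexlaofeukui/: /f/ is a voiceless obstruent between vowels /u/ and /a/, so it voices to [v]. /f/ is a voiceless obstruent between vowels /o/ and /e/, so it voices to [v]. /k/ is a voiceless obstruent between vowels /u/ and /u/, so it voices to [g]. → [vuvaexlaoveugui].
/zoxakeniokiub/: /k/ is a voiceless obstruent between vowels /a/ and /e/, so it voices to [g]. /k/ is a voiceless obstruent between vowels /o/ and /i/, so it voices to [g]. → [zoxageniogiub].

nezuubaogou, raibuebauguwaror, vuvaexlaoveugui, zoxageniogiub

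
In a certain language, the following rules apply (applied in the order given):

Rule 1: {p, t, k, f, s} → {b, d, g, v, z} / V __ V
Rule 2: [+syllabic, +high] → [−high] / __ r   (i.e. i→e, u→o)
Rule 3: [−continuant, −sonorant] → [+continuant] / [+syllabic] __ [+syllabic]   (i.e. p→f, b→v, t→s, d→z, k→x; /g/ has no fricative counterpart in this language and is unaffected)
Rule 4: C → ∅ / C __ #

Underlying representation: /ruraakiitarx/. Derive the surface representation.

Rule 1 (intervocalic voicing): /k/ is a voiceless obstruent between vowels /a/ and /i/, so it voices to [g]. /t/ is a voiceless obstruent between vowels /i/ and /a/, so it voices to [d]. /ruraakiitarx/ → ruraagiidarx.
Rule 2 (pre-rhotic lowering): /u/ is a high vowel immediately before /r/, so it lowers to [o]. /ruraagiidarx/ → roraagiidarx.
Rule 3 (intervocalic spirantization): /d/ is a stop between vowels /i/ and /a/, so it spirantizes to the fricative [z]. /roraagiidarx/ → roraagiizarx.
Rule 4 (final cluster simplification): /x/ is the second consonant of a word-final cluster /rx/, so it deletes. /roraagiizarx/ → roraagiizar.

roraagiizar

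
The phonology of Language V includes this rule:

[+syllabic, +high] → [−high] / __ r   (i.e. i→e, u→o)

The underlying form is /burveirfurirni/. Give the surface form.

borveerforerni

/u/ is a high vowel immediately before /r/, so it lowers to [o].
/i/ is a high vowel immediately before /r/, so it lowers to [e].
/u/ is a high vowel immediately before /r/, so it lowers to [o].
/i/ is a high vowel immediately before /r/, so it lowers to [e].
The other instance of /i/ does not occur in the required environment and remains unchanged.
Surface form: [borveerforerni].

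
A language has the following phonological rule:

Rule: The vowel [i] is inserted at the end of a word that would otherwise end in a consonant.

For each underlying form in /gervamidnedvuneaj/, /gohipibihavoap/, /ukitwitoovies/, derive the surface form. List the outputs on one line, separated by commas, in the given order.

gervamidnedvuneaji, gohipibihavoapi, ukitwitooviesi

/gervamidnedvuneaj/: the form ends in the consonant /j/, so [i] is inserted word-finally. → [gervamidnedvuneaji].
/gohipibihavoap/: the form ends in the consonant /p/, so [i] is inserted word-finally. → [gohipibihavoapi].
/ukitwitoovies/: the form ends in the consonant /s/, so [i] is inserted word-finally. → [ukitwitooviesi].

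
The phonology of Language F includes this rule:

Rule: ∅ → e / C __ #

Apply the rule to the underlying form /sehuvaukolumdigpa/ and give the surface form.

No segment of /sehuvaukolumdigpa/ meets the structural description of the rule, so the form surfaces unchanged.

sehuvaukolumdigpa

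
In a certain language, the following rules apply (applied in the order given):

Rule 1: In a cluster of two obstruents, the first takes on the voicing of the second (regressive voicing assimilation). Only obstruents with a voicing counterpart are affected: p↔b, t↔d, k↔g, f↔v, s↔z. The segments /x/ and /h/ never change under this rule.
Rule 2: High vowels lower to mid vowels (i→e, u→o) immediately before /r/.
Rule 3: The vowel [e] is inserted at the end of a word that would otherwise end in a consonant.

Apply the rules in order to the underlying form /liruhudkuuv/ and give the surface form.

Rule 1 (regressive voicing assimilation): /d/ precedes the voiceless obstruent /k/, so it devoices to [t] by assimilation. /liruhudkuuv/ → liruhutkuuv.
Rule 2 (pre-rhotic lowering): /i/ is a high vowel immediately before /r/, so it lowers to [e]. /liruhutkuuv/ → leruhutkuuv.
Rule 3 (final e-epenthesis): the form ends in the consonant /v/, so [e] is inserted word-finally. /leruhutkuuv/ → leruhutkuuve.

leruhutkuuve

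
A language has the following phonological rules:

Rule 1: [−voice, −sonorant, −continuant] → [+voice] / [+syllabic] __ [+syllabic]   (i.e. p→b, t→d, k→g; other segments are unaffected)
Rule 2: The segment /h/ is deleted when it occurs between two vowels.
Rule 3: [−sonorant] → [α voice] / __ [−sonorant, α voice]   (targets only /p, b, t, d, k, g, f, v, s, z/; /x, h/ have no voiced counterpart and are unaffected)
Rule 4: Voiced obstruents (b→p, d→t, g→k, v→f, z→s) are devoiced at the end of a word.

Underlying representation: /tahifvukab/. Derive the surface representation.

taivvugap

Rule 1 (intervocalic voicing): /k/ is a voiceless stop between vowels /u/ and /a/, so it voices to [g]. /tahifvukab/ → tahifvugab.
Rule 2 (intervocalic h-deletion): /h/ occurs between vowels /a/ and /i/, so it deletes. /tahifvugab/ → taifvugab.
Rule 3 (regressive voicing assimilation): /f/ precedes the voiced obstruent /v/, so it voices to [v] by assimilation. /taifvugab/ → taivvugab.
Rule 4 (final devoicing): /b/ is a voiced obstruent in word-final position, so it devoices to [p]. /taivvugab/ → taivvugap.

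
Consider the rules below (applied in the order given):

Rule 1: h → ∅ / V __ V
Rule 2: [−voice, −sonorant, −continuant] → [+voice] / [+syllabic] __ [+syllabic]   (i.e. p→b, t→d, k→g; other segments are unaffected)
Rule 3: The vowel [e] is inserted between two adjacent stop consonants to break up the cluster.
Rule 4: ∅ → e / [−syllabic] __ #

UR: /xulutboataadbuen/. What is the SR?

xuluteboadaadebuene

Rule 1 (intervocalic h-deletion): no segment meets the environment; /xulutboataadbuen/ is unchanged.
Rule 2 (intervocalic voicing): /t/ is a voiceless stop between vowels /a/ and /a/, so it voices to [d]. /xulutboataadbuen/ → xulutboadaadbuen.
Rule 3 (stop-cluster e-epenthesis): /t/ and /b/ form a stop–stop cluster, so [e] is inserted between them. /d/ and /b/ form a stop–stop cluster, so [e] is inserted between them. /xulutboadaadbuen/ → xuluteboadaadebuen.
Rule 4 (final e-epenthesis): the form ends in the consonant /n/, so [e] is inserted word-finally. /xuluteboadaadebuen/ → xuluteboadaadebuene.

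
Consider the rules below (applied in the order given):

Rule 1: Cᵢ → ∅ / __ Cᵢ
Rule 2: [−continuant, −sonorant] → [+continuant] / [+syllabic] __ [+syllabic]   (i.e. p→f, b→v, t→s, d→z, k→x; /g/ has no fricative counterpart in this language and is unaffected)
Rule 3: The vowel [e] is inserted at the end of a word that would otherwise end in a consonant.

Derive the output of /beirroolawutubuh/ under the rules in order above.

beiroolawusuvuhe

Rule 1 (degemination): /rr/ is a geminate; the first /r/ deletes. /beirroolawutubuh/ → beiroolawutubuh.
Rule 2 (intervocalic spirantization): /t/ is a stop between vowels /u/ and /u/, so it spirantizes to the fricative [s]. /b/ is a stop between vowels /u/ and /u/, so it spirantizes to the fricative [v]. /beiroolawutubuh/ → beiroolawusuvuh.
Rule 3 (final e-epenthesis): the form ends in the consonant /h/, so [e] is inserted word-finally. /beiroolawusuvuh/ → beiroolawusuvuhe.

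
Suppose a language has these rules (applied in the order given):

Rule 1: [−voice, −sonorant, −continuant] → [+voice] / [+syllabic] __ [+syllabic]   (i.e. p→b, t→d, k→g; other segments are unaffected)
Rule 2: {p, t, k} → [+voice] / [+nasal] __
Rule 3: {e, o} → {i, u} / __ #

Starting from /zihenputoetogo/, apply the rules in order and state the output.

zihenbudoedogu

Rule 1 (intervocalic voicing): /t/ is a voiceless stop between vowels /u/ and /o/, so it voices to [d]. /t/ is a voiceless stop between vowels /e/ and /o/, so it voices to [d]. /zihenputoetogo/ → zihenpudoedogo.
Rule 2 (post-nasal voicing): /p/ is a voiceless stop immediately after the nasal /n/, so it voices to [b]. /zihenpudoedogo/ → zihenbudoedogo.
Rule 3 (final vowel raising): /o/ is a mid vowel in word-final position, so it raises to [u]. /zihenbudoedogo/ → zihenbudoedogu.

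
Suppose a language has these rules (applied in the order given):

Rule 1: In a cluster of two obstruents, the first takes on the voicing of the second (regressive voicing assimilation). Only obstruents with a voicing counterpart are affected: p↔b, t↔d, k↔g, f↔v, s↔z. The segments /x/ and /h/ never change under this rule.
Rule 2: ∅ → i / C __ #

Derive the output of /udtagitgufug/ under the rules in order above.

Rule 1 (regressive voicing assimilation): /d/ precedes the voiceless obstruent /t/, so it devoices to [t] by assimilation. /t/ precedes the voiced obstruent /g/, so it voices to [d] by assimilation. /udtagitgufug/ → uttagidgufug.
Rule 2 (final i-epenthesis): the form ends in the consonant /g/, so [i] is inserted word-finally. /uttagidgufug/ → uttagidgufugi.

uttagidgufugi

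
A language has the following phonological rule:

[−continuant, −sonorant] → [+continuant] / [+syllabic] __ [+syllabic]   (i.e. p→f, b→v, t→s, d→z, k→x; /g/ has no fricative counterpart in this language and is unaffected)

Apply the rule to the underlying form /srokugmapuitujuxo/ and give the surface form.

sroxugmafuisujuxo

/k/ is a stop between vowels /o/ and /u/, so it spirantizes to the fricative [x].
/p/ is a stop between vowels /a/ and /u/, so it spirantizes to the fricative [f].
/t/ is a stop between vowels /i/ and /u/, so it spirantizes to the fricative [s].
Surface form: [sroxugmafuisujuxo].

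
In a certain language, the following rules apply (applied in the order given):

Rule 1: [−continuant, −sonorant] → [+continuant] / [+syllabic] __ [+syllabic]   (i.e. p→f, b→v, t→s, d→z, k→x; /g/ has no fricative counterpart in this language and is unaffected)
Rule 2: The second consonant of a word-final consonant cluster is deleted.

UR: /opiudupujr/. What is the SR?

Rule 1 (intervocalic spirantization): /p/ is a stop between vowels /o/ and /i/, so it spirantizes to the fricative [f]. /d/ is a stop between vowels /u/ and /u/, so it spirantizes to the fricative [z]. /p/ is a stop between vowels /u/ and /u/, so it spirantizes to the fricative [f]. /opiudupujr/ → ofiuzufujr.
Rule 2 (final cluster simplification): /r/ is the second consonant of a word-final cluster /jr/, so it deletes. /ofiuzufujr/ → ofiuzufuj.

ofiuzufuj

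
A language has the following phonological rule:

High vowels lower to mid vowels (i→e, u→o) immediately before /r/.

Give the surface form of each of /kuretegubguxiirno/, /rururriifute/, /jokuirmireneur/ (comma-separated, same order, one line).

/kuretegubguxiirno/: /u/ is a high vowel immediately before /r/, so it lowers to [o]. /i/ is a high vowel immediately before /r/, so it lowers to [e]. → [koretegubguxierno].
/rururriifute/: /u/ is a high vowel immediately before /r/, so it lowers to [o]. /u/ is a high vowel immediately before /r/, so it lowers to [o]. → [rororriifute].
/jokuirmireneur/: /i/ is a high vowel immediately before /r/, so it lowers to [e]. /i/ is a high vowel immediately before /r/, so it lowers to [e]. /u/ is a high vowel immediately before /r/, so it lowers to [o]. → [jokuermereneor].

koretegubguxierno, rororriifute, jokuermereneor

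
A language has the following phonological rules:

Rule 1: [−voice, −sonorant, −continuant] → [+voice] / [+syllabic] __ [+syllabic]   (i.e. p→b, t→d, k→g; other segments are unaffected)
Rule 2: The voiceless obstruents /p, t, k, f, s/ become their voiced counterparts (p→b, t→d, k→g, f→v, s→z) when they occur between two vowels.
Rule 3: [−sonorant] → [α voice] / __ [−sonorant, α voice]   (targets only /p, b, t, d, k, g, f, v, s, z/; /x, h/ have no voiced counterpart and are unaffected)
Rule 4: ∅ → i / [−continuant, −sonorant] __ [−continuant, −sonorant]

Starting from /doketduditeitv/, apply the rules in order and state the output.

dogedidudideidv

Rule 1 (intervocalic voicing): /k/ is a voiceless stop between vowels /o/ and /e/, so it voices to [g]. /t/ is a voiceless stop between vowels /i/ and /e/, so it voices to [d]. /doketduditeitv/ → dogetdudideitv.
Rule 2 (intervocalic voicing): no segment meets the environment; /dogetdudideitv/ is unchanged.
Rule 3 (regressive voicing assimilation): /t/ precedes the voiced obstruent /d/, so it voices to [d] by assimilation. /t/ precedes the voiced obstruent /v/, so it voices to [d] by assimilation. /dogetdudideitv/ → dogeddudideidv.
Rule 4 (stop-cluster i-epenthesis): /d/ and /d/ form a stop–stop cluster, so [i] is inserted between them. /dogeddudideidv/ → dogedidudideidv.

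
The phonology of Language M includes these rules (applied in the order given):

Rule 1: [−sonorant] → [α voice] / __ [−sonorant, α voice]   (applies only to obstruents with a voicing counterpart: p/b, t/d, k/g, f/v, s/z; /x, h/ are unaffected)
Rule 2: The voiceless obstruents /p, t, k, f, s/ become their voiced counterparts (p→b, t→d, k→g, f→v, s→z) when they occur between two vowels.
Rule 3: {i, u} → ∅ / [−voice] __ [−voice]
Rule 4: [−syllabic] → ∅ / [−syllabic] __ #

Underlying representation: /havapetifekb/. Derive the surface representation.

Rule 1 (regressive voicing assimilation): /k/ precedes the voiced obstruent /b/, so it voices to [g] by assimilation. /havapetifekb/ → havapetifegb.
Rule 2 (intervocalic voicing): /p/ is a voiceless obstruent between vowels /a/ and /e/, so it voices to [b]. /t/ is a voiceless obstruent between vowels /e/ and /i/, so it voices to [d]. /f/ is a voiceless obstruent between vowels /i/ and /e/, so it voices to [v]. /havapetifegb/ → havabedivegb.
Rule 3 (high vowel syncope): no segment meets the environment; /havabedivegb/ is unchanged.
Rule 4 (final cluster simplification): /b/ is the second consonant of a word-final cluster /gb/, so it deletes. /havabedivegb/ → havabediveg.

havabediveg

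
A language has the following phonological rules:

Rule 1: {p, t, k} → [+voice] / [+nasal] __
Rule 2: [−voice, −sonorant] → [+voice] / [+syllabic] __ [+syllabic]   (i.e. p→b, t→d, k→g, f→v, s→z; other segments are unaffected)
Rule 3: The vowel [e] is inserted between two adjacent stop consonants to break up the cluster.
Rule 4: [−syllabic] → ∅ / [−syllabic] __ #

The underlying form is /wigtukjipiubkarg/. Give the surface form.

Rule 1 (post-nasal voicing): no segment meets the environment; /wigtukjipiubkarg/ is unchanged.
Rule 2 (intervocalic voicing): /p/ is a voiceless obstruent between vowels /i/ and /i/, so it voices to [b]. /wigtukjipiubkarg/ → wigtukjibiubkarg.
Rule 3 (stop-cluster e-epenthesis): /g/ and /t/ form a stop–stop cluster, so [e] is inserted between them. /b/ and /k/ form a stop–stop cluster, so [e] is inserted between them. /wigtukjibiubkarg/ → wigetukjibiubekarg.
Rule 4 (final cluster simplification): /g/ is the second consonant of a word-final cluster /rg/, so it deletes. /wigetukjibiubekarg/ → wigetukjibiubekar.

wigetukjibiubekar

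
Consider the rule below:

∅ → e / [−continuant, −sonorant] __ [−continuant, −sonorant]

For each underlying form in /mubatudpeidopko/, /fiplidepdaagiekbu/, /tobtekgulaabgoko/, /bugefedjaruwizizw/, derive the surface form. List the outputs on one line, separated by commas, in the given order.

mubatudepeidopeko, fiplidepedaagiekebu, tobetekegulaabegoko, bugefedjaruwizizw

/mubatudpeidopko/: /d/ and /p/ form a stop–stop cluster, so [e] is inserted between them. /p/ and /k/ form a stop–stop cluster, so [e] is inserted between them. → [mubatudepeidopeko].
/fiplidepdaagiekbu/: /p/ and /d/ form a stop–stop cluster, so [e] is inserted between them. /k/ and /b/ form a stop–stop cluster, so [e] is inserted between them. → [fiplidepedaagiekebu].
/tobtekgulaabgoko/: /b/ and /t/ form a stop–stop cluster, so [e] is inserted between them. /k/ and /g/ form a stop–stop cluster, so [e] is inserted between them. /b/ and /g/ form a stop–stop cluster, so [e] is inserted between them. → [tobetekegulaabegoko].
/bugefedjaruwizizw/: the rule's environment is not met; surfaces unchanged as [bugefedjaruwizizw].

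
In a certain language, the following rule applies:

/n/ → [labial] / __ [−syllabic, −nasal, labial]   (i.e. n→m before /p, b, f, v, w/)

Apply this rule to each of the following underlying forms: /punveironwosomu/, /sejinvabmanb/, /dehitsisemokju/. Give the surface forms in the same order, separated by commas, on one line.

pumveiromwosomu, sejimvabmamb, dehitsisemokju

/punveironwosomu/: /n/ precedes the labial consonant /v/, so it assimilates in place to [m]. /n/ precedes the labial consonant /w/, so it assimilates in place to [m]. → [pumveiromwosomu].
/sejinvabmanb/: /n/ precedes the labial consonant /v/, so it assimilates in place to [m]. /n/ precedes the labial consonant /b/, so it assimilates in place to [m]. → [sejimvabmamb].
/dehitsisemokju/: the rule's environment is not met; surfaces unchanged as [dehitsisemokju].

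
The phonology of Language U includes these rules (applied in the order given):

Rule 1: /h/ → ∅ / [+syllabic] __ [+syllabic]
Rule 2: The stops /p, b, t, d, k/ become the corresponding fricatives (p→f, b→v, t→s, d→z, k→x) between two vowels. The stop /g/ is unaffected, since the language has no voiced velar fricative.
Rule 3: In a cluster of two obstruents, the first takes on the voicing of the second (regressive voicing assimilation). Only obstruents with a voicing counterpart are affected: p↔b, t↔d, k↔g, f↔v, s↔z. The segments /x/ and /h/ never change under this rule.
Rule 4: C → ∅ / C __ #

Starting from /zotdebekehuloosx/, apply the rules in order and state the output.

zoddevexeuloos

Rule 1 (intervocalic h-deletion): /h/ occurs between vowels /e/ and /u/, so it deletes. /zotdebekehuloosx/ → zotdebekeuloosx.
Rule 2 (intervocalic spirantization): /b/ is a stop between vowels /e/ and /e/, so it spirantizes to the fricative [v]. /k/ is a stop between vowels /e/ and /e/, so it spirantizes to the fricative [x]. /zotdebekeuloosx/ → zotdevexeuloosx.
Rule 3 (regressive voicing assimilation): /t/ precedes the voiced obstruent /d/, so it voices to [d] by assimilation. /zotdevexeuloosx/ → zoddevexeuloosx.
Rule 4 (final cluster simplification): /x/ is the second consonant of a word-final cluster /sx/, so it deletes. /zoddevexeuloosx/ → zoddevexeuloos.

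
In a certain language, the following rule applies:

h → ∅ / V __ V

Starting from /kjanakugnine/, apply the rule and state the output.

kjanakugnine

No segment of /kjanakugnine/ meets the structural description of the rule, so the form surfaces unchanged.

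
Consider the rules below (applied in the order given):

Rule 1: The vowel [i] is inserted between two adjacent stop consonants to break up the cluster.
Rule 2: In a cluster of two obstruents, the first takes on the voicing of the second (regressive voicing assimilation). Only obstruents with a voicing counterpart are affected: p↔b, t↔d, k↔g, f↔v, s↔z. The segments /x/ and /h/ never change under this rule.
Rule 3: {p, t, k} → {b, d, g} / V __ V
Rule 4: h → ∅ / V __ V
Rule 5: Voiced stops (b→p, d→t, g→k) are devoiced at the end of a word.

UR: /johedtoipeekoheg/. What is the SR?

Rule 1 (stop-cluster i-epenthesis): /d/ and /t/ form a stop–stop cluster, so [i] is inserted between them. /johedtoipeekoheg/ → joheditoipeekoheg.
Rule 2 (regressive voicing assimilation): no segment meets the environment; /joheditoipeekoheg/ is unchanged.
Rule 3 (intervocalic voicing): /t/ is a voiceless stop between vowels /i/ and /o/, so it voices to [d]. /p/ is a voiceless stop between vowels /i/ and /e/, so it voices to [b]. /k/ is a voiceless stop between vowels /e/ and /o/, so it voices to [g]. /joheditoipeekoheg/ → johedidoibeegoheg.
Rule 4 (intervocalic h-deletion): /h/ occurs between vowels /o/ and /e/, so it deletes. /h/ occurs between vowels /o/ and /e/, so it deletes. /johedidoibeegoheg/ → joedidoibeegoeg.
Rule 5 (final devoicing): /g/ is a voiced stop in word-final position, so it devoices to [k]. /joedidoibeegoeg/ → joedidoibeegoek.

joedidoibeegoek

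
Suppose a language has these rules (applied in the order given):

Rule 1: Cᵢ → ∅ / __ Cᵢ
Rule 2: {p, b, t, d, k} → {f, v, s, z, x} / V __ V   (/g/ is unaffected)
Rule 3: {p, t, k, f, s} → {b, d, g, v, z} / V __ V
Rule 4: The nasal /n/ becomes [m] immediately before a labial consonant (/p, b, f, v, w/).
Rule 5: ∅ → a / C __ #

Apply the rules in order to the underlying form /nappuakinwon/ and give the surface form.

navuaximwona

Rule 1 (degemination): /pp/ is a geminate; the first /p/ deletes. /nappuakinwon/ → napuakinwon.
Rule 2 (intervocalic spirantization): /p/ is a stop between vowels /a/ and /u/, so it spirantizes to the fricative [f]. /k/ is a stop between vowels /a/ and /i/, so it spirantizes to the fricative [x]. /napuakinwon/ → nafuaxinwon.
Rule 3 (intervocalic voicing): /f/ is a voiceless obstruent between vowels /a/ and /u/, so it voices to [v]. /nafuaxinwon/ → navuaxinwon.
Rule 4 (nasal place assimilation): /n/ precedes the labial consonant /w/, so it assimilates in place to [m]. /navuaxinwon/ → navuaximwon.
Rule 5 (final a-epenthesis): the form ends in the consonant /n/, so [a] is inserted word-finally. /navuaximwon/ → navuaximwona.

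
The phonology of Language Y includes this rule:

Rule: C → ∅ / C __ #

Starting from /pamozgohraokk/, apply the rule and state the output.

pamozgohraok

/k/ is the second consonant of a word-final cluster /kk/, so it deletes.
Surface form: [pamozgohraok].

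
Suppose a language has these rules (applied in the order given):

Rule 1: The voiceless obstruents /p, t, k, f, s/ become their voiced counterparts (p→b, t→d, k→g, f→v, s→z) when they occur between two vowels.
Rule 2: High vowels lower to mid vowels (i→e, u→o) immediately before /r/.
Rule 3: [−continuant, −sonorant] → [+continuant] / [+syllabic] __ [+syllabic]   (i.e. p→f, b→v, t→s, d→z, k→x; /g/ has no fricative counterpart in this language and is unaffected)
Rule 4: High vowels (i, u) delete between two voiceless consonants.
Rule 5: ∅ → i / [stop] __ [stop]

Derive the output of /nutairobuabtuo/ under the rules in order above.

Rule 1 (intervocalic voicing): /t/ is a voiceless obstruent between vowels /u/ and /a/, so it voices to [d]. /nutairobuabtuo/ → nudairobuabtuo.
Rule 2 (pre-rhotic lowering): /i/ is a high vowel immediately before /r/, so it lowers to [e]. /nudairobuabtuo/ → nudaerobuabtuo.
Rule 3 (intervocalic spirantization): /d/ is a stop between vowels /u/ and /a/, so it spirantizes to the fricative [z]. /b/ is a stop between vowels /o/ and /u/, so it spirantizes to the fricative [v]. /nudaerobuabtuo/ → nuzaerovuabtuo.
Rule 4 (high vowel syncope): no segment meets the environment; /nuzaerovuabtuo/ is unchanged.
Rule 5 (stop-cluster i-epenthesis): /b/ and /t/ form a stop–stop cluster, so [i] is inserted between them. /nuzaerovuabtuo/ → nuzaerovuabituo.

nuzaerovuabituo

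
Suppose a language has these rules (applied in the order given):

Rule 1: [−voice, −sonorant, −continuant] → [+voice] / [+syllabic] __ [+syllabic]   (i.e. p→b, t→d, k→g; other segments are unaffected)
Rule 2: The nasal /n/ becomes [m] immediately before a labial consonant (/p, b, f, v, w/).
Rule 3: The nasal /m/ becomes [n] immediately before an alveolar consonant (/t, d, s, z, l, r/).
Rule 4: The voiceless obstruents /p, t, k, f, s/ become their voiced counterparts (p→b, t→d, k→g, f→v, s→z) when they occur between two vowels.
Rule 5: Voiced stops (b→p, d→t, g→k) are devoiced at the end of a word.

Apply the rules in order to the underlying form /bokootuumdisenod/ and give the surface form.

Rule 1 (intervocalic voicing): /k/ is a voiceless stop between vowels /o/ and /o/, so it voices to [g]. /t/ is a voiceless stop between vowels /o/ and /u/, so it voices to [d]. /bokootuumdisenod/ → bogooduumdisenod.
Rule 2 (nasal place assimilation): no segment meets the environment; /bogooduumdisenod/ is unchanged.
Rule 3 (nasal place assimilation): /m/ precedes the alveolar consonant /d/, so it assimilates in place to [n]. /bogooduumdisenod/ → bogooduundisenod.
Rule 4 (intervocalic voicing): /s/ is a voiceless obstruent between vowels /i/ and /e/, so it voices to [z]. /bogooduundisenod/ → bogooduundizenod.
Rule 5 (final devoicing): /d/ is a voiced stop in word-final position, so it devoices to [t]. /bogooduundizenod/ → bogooduundizenot.

bogooduundizenot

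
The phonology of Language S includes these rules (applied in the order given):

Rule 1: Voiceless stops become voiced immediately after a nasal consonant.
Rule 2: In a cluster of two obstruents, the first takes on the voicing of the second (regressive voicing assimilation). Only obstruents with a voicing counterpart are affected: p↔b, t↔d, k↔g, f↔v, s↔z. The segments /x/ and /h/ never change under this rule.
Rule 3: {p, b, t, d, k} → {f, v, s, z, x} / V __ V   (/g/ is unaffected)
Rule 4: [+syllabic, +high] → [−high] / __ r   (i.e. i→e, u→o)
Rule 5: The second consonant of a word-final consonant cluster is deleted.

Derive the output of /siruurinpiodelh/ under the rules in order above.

seruorinbiozel

Rule 1 (post-nasal voicing): /p/ is a voiceless stop immediately after the nasal /n/, so it voices to [b]. /siruurinpiodelh/ → siruurinbiodelh.
Rule 2 (regressive voicing assimilation): no segment meets the environment; /siruurinbiodelh/ is unchanged.
Rule 3 (intervocalic spirantization): /d/ is a stop between vowels /o/ and /e/, so it spirantizes to the fricative [z]. /siruurinbiodelh/ → siruurinbiozelh.
Rule 4 (pre-rhotic lowering): /i/ is a high vowel immediately before /r/, so it lowers to [e]. /u/ is a high vowel immediately before /r/, so it lowers to [o]. /siruurinbiozelh/ → seruorinbiozelh.
Rule 5 (final cluster simplification): /h/ is the second consonant of a word-final cluster /lh/, so it deletes. /seruorinbiozelh/ → seruorinbiozel.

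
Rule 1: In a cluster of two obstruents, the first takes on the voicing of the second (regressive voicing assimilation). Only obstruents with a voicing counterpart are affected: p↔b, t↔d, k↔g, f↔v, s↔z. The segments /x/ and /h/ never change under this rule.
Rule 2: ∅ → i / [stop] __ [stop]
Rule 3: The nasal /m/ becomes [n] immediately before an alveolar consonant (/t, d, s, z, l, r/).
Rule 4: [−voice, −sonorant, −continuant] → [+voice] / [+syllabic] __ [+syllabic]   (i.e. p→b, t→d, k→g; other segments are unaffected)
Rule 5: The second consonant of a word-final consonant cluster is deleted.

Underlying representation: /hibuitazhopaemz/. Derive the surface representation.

hibuidashobaen

Rule 1 (regressive voicing assimilation): /z/ precedes the voiceless obstruent /h/, so it devoices to [s] by assimilation. /hibuitazhopaemz/ → hibuitashopaemz.
Rule 2 (stop-cluster i-epenthesis): no segment meets the environment; /hibuitashopaemz/ is unchanged.
Rule 3 (nasal place assimilation): /m/ precedes the alveolar consonant /z/, so it assimilates in place to [n]. /hibuitashopaemz/ → hibuitashopaenz.
Rule 4 (intervocalic voicing): /t/ is a voiceless stop between vowels /i/ and /a/, so it voices to [d]. /p/ is a voiceless stop between vowels /o/ and /a/, so it voices to [b]. /hibuitashopaenz/ → hibuidashobaenz.
Rule 5 (final cluster simplification): /z/ is the second consonant of a word-final cluster /nz/, so it deletes. /hibuidashobaenz/ → hibuidashobaen.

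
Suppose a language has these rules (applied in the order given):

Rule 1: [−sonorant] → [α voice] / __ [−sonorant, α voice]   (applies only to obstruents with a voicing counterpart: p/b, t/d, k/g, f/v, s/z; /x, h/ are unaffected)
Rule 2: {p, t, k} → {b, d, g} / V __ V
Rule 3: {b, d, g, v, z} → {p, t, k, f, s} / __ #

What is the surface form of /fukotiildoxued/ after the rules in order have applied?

fugodiildoxuet

Rule 1 (regressive voicing assimilation): no segment meets the environment; /fukotiildoxued/ is unchanged.
Rule 2 (intervocalic voicing): /k/ is a voiceless stop between vowels /u/ and /o/, so it voices to [g]. /t/ is a voiceless stop between vowels /o/ and /i/, so it voices to [d]. /fukotiildoxued/ → fugodiildoxued.
Rule 3 (final devoicing): /d/ is a voiced obstruent in word-final position, so it devoices to [t]. /fugodiildoxued/ → fugodiildoxuet.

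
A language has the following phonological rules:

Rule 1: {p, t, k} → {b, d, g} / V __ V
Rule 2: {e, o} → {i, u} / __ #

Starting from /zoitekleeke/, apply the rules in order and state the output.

Rule 1 (intervocalic voicing): /t/ is a voiceless stop between vowels /i/ and /e/, so it voices to [d]. /k/ is a voiceless stop between vowels /e/ and /e/, so it voices to [g]. /zoitekleeke/ → zoidekleege.
Rule 2 (final vowel raising): /e/ is a mid vowel in word-final position, so it raises to [i]. /zoidekleege/ → zoidekleegi.

zoidekleegi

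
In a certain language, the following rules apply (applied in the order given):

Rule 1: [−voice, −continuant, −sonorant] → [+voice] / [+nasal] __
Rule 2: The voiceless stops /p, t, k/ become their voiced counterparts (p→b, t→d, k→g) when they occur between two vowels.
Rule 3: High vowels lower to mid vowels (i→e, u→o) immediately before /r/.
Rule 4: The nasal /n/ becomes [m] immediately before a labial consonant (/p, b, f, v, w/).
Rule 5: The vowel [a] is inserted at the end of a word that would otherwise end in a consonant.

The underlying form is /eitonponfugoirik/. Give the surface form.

Rule 1 (post-nasal voicing): /p/ is a voiceless stop immediately after the nasal /n/, so it voices to [b]. /eitonponfugoirik/ → eitonbonfugoirik.
Rule 2 (intervocalic voicing): /t/ is a voiceless stop between vowels /i/ and /o/, so it voices to [d]. /eitonbonfugoirik/ → eidonbonfugoirik.
Rule 3 (pre-rhotic lowering): /i/ is a high vowel immediately before /r/, so it lowers to [e]. /eidonbonfugoirik/ → eidonbonfugoerik.
Rule 4 (nasal place assimilation): /n/ precedes the labial consonant /b/, so it assimilates in place to [m]. /n/ precedes the labial consonant /f/, so it assimilates in place to [m]. /eidonbonfugoerik/ → eidombomfugoerik.
Rule 5 (final a-epenthesis): the form ends in the consonant /k/, so [a] is inserted word-finally. /eidombomfugoerik/ → eidombomfugoerika.

eidombomfugoerika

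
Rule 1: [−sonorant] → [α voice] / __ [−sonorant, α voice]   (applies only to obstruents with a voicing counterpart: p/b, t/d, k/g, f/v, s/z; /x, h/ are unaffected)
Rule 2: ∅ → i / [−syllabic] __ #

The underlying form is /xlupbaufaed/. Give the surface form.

Rule 1 (regressive voicing assimilation): /p/ precedes the voiced obstruent /b/, so it voices to [b] by assimilation. /xlupbaufaed/ → xlubbaufaed.
Rule 2 (final i-epenthesis): the form ends in the consonant /d/, so [i] is inserted word-finally. /xlubbaufaed/ → xlubbaufaedi.

xlubbaufaedi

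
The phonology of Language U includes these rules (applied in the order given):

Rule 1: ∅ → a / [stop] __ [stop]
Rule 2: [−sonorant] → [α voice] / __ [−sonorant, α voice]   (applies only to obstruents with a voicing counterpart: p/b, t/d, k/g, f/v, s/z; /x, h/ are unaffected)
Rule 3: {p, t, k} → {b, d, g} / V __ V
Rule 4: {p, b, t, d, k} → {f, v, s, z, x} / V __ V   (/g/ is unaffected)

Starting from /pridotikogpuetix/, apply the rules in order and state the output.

Rule 1 (stop-cluster a-epenthesis): /g/ and /p/ form a stop–stop cluster, so [a] is inserted between them. /pridotikogpuetix/ → pridotikogapuetix.
Rule 2 (regressive voicing assimilation): no segment meets the environment; /pridotikogapuetix/ is unchanged.
Rule 3 (intervocalic voicing): /t/ is a voiceless stop between vowels /o/ and /i/, so it voices to [d]. /k/ is a voiceless stop between vowels /i/ and /o/, so it voices to [g]. /p/ is a voiceless stop between vowels /a/ and /u/, so it voices to [b]. /t/ is a voiceless stop between vowels /e/ and /i/, so it voices to [d]. /pridotikogapuetix/ → pridodigogabuedix.
Rule 4 (intervocalic spirantization): /d/ is a stop between vowels /i/ and /o/, so it spirantizes to the fricative [z]. /d/ is a stop between vowels /o/ and /i/, so it spirantizes to the fricative [z]. /b/ is a stop between vowels /a/ and /u/, so it spirantizes to the fricative [v]. /d/ is a stop between vowels /e/ and /i/, so it spirantizes to the fricative [z]. /pridodigogabuedix/ → prizozigogavuezix.

prizozigogavuezix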